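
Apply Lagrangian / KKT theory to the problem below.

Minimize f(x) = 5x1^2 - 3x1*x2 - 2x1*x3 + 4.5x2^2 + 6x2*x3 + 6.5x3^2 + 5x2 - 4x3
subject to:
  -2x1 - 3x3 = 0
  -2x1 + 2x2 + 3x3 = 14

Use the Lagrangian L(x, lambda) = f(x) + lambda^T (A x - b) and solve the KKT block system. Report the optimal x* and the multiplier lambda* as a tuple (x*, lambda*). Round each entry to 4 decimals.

Form the Lagrangian:
  L(x, lambda) = (1/2) x^T Q x + c^T x + lambda^T (A x - b)
Stationarity (grad_x L = 0): Q x + c + A^T lambda = 0.
Primal feasibility: A x = b.

This gives the KKT block system:
  [ Q   A^T ] [ x     ]   [-c ]
  [ A    0  ] [ lambda ] = [ b ]

Solving the linear system:
  x*      = (-3.3908, 0.2185, 2.2605)
  lambda* = (-4.1912, -15.3508)
  f(x*)   = 103.4811

x* = (-3.3908, 0.2185, 2.2605), lambda* = (-4.1912, -15.3508)


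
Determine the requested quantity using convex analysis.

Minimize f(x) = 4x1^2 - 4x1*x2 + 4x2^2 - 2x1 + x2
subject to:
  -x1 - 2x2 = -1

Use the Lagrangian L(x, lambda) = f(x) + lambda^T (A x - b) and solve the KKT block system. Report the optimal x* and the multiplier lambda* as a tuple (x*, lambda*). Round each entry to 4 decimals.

Form the Lagrangian:
  L(x, lambda) = (1/2) x^T Q x + c^T x + lambda^T (A x - b)
Stationarity (grad_x L = 0): Q x + c + A^T lambda = 0.
Primal feasibility: A x = b.

This gives the KKT block system:
  [ Q   A^T ] [ x     ]   [-c ]
  [ A    0  ] [ lambda ] = [ b ]

Solving the linear system:
  x*      = (0.4643, 0.2679)
  lambda* = (0.6429)
  f(x*)   = -0.0089

x* = (0.4643, 0.2679), lambda* = (0.6429)


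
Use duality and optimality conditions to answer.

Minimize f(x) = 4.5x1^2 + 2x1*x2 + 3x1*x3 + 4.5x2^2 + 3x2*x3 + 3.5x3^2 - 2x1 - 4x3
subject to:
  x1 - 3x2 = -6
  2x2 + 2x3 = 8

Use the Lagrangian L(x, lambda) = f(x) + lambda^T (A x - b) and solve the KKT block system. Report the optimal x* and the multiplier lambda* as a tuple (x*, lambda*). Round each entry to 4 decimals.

Form the Lagrangian:
  L(x, lambda) = (1/2) x^T Q x + c^T x + lambda^T (A x - b)
Stationarity (grad_x L = 0): Q x + c + A^T lambda = 0.
Primal feasibility: A x = b.

This gives the KKT block system:
  [ Q   A^T ] [ x     ]   [-c ]
  [ A    0  ] [ lambda ] = [ b ]

Solving the linear system:
  x*      = (-1.1294, 1.6235, 2.3765)
  lambda* = (1.7882, -7.0588)
  f(x*)   = 29.9765

x* = (-1.1294, 1.6235, 2.3765), lambda* = (1.7882, -7.0588)


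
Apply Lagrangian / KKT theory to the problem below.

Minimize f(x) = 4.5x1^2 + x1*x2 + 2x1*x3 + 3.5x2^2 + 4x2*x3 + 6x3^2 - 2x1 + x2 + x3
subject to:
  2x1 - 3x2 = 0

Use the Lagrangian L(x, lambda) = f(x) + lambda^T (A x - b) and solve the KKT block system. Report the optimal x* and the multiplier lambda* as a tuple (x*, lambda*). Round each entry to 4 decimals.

Form the Lagrangian:
  L(x, lambda) = (1/2) x^T Q x + c^T x + lambda^T (A x - b)
Stationarity (grad_x L = 0): Q x + c + A^T lambda = 0.
Primal feasibility: A x = b.

This gives the KKT block system:
  [ Q   A^T ] [ x     ]   [-c ]
  [ A    0  ] [ lambda ] = [ b ]

Solving the linear system:
  x*      = (0.1481, 0.0987, -0.1409)
  lambda* = (0.4252)
  f(x*)   = -0.1692

x* = (0.1481, 0.0987, -0.1409), lambda* = (0.4252)


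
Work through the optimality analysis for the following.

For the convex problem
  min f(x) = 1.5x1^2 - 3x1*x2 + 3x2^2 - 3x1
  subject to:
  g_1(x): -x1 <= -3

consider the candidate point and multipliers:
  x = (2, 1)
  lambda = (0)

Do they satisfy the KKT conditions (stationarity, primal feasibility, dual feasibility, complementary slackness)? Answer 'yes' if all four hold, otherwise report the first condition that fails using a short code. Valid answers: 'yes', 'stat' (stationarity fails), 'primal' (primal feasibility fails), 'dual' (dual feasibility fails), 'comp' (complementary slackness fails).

Gradient of f: grad f(x) = Q x + c = (0, 0)
Constraint values g_i(x) = a_i^T x - b_i:
  g_1((2, 1)) = 1
Stationarity residual: grad f(x) + sum_i lambda_i a_i = (0, 0)
  -> stationarity OK
Primal feasibility (all g_i <= 0): FAILS
Dual feasibility (all lambda_i >= 0): OK
Complementary slackness (lambda_i * g_i(x) = 0 for all i): OK

Verdict: the first failing condition is primal_feasibility -> primal.

primal


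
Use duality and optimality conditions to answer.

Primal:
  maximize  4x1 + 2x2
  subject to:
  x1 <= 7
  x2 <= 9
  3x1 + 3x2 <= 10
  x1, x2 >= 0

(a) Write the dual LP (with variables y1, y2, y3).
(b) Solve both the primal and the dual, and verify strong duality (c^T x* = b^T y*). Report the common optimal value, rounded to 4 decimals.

The standard primal-dual pair for 'max c^T x s.t. A x <= b, x >= 0' is:
  Dual:  min b^T y  s.t.  A^T y >= c,  y >= 0.

So the dual LP is:
  minimize  7y1 + 9y2 + 10y3
  subject to:
    y1 + 3y3 >= 4
    y2 + 3y3 >= 2
    y1, y2, y3 >= 0

Solving the primal: x* = (3.3333, 0).
  primal value c^T x* = 13.3333.
Solving the dual: y* = (0, 0, 1.3333).
  dual value b^T y* = 13.3333.
Strong duality: c^T x* = b^T y*. Confirmed.

13.3333


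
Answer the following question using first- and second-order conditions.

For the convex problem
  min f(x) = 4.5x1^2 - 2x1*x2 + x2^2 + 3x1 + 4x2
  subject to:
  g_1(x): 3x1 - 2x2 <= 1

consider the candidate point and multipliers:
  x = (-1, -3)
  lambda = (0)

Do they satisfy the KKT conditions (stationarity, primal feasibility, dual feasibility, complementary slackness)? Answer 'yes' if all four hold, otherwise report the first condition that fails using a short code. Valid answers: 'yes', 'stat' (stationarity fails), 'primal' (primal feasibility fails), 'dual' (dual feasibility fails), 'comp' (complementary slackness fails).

Gradient of f: grad f(x) = Q x + c = (0, 0)
Constraint values g_i(x) = a_i^T x - b_i:
  g_1((-1, -3)) = 2
Stationarity residual: grad f(x) + sum_i lambda_i a_i = (0, 0)
  -> stationarity OK
Primal feasibility (all g_i <= 0): FAILS
Dual feasibility (all lambda_i >= 0): OK
Complementary slackness (lambda_i * g_i(x) = 0 for all i): OK

Verdict: the first failing condition is primal_feasibility -> primal.

primal


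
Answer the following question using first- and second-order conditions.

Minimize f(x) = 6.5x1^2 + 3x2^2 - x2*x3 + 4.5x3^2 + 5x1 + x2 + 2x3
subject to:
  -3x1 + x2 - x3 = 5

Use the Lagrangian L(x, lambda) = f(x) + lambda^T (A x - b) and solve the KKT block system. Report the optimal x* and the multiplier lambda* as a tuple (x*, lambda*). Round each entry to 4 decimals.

Form the Lagrangian:
  L(x, lambda) = (1/2) x^T Q x + c^T x + lambda^T (A x - b)
Stationarity (grad_x L = 0): Q x + c + A^T lambda = 0.
Primal feasibility: A x = b.

This gives the KKT block system:
  [ Q   A^T ] [ x     ]   [-c ]
  [ A    0  ] [ lambda ] = [ b ]

Solving the linear system:
  x*      = (-1.322, 0.4056, -0.6285)
  lambda* = (-4.0619)
  f(x*)   = 6.4241

x* = (-1.322, 0.4056, -0.6285), lambda* = (-4.0619)


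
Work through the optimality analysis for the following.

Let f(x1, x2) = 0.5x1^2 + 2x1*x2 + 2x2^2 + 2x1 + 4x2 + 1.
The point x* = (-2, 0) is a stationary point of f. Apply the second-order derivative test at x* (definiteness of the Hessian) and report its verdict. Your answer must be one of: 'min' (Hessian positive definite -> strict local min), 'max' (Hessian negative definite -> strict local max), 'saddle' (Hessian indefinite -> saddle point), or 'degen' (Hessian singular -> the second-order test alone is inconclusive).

Compute the Hessian H = grad^2 f:
  H = [[1, 2], [2, 4]]
Verify stationarity: grad f(x*) = H x* + g = (0, 0).
Eigenvalues of H: 0, 5.
H has a zero eigenvalue (singular; positive semidefinite but not definite), so H is neither positive definite, negative definite, nor indefinite. The second-order test alone is inconclusive -> degen.
(Indeed, f is constant along the null direction of H through x*, so x* is not a strict local extremum.)

degen


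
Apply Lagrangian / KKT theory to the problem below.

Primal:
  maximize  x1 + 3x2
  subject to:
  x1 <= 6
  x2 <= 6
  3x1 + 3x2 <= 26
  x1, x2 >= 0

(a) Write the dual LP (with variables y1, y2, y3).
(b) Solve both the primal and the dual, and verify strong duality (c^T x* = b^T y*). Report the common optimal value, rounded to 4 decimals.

The standard primal-dual pair for 'max c^T x s.t. A x <= b, x >= 0' is:
  Dual:  min b^T y  s.t.  A^T y >= c,  y >= 0.

So the dual LP is:
  minimize  6y1 + 6y2 + 26y3
  subject to:
    y1 + 3y3 >= 1
    y2 + 3y3 >= 3
    y1, y2, y3 >= 0

Solving the primal: x* = (2.6667, 6).
  primal value c^T x* = 20.6667.
Solving the dual: y* = (0, 2, 0.3333).
  dual value b^T y* = 20.6667.
Strong duality: c^T x* = b^T y*. Confirmed.

20.6667


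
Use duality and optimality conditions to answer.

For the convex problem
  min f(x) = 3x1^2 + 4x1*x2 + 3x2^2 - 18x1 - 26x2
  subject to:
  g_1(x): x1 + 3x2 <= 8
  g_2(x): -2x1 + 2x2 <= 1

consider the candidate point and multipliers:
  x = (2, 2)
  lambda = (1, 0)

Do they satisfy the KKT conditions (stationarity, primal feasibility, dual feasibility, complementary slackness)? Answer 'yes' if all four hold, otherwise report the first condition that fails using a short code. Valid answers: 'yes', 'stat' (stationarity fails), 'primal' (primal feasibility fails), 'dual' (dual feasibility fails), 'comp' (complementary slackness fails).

Gradient of f: grad f(x) = Q x + c = (2, -6)
Constraint values g_i(x) = a_i^T x - b_i:
  g_1((2, 2)) = 0
  g_2((2, 2)) = -1
Stationarity residual: grad f(x) + sum_i lambda_i a_i = (3, -3)
  -> stationarity FAILS
Primal feasibility (all g_i <= 0): OK
Dual feasibility (all lambda_i >= 0): OK
Complementary slackness (lambda_i * g_i(x) = 0 for all i): OK

Verdict: the first failing condition is stationarity -> stat.

stat


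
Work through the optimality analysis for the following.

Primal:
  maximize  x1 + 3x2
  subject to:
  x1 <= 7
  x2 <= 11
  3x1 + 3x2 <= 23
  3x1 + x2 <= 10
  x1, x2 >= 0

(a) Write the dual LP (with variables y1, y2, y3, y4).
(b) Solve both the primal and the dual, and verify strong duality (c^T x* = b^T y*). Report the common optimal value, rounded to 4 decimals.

The standard primal-dual pair for 'max c^T x s.t. A x <= b, x >= 0' is:
  Dual:  min b^T y  s.t.  A^T y >= c,  y >= 0.

So the dual LP is:
  minimize  7y1 + 11y2 + 23y3 + 10y4
  subject to:
    y1 + 3y3 + 3y4 >= 1
    y2 + 3y3 + y4 >= 3
    y1, y2, y3, y4 >= 0

Solving the primal: x* = (0, 7.6667).
  primal value c^T x* = 23.
Solving the dual: y* = (0, 0, 1, 0).
  dual value b^T y* = 23.
Strong duality: c^T x* = b^T y*. Confirmed.

23


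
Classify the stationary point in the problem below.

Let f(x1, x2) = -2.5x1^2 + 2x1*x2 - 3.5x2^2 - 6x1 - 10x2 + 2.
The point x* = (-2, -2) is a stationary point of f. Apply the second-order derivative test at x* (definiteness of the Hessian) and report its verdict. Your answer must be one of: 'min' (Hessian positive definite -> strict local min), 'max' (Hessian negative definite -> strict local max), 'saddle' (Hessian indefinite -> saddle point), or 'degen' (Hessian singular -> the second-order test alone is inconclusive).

Compute the Hessian H = grad^2 f:
  H = [[-5, 2], [2, -7]]
Verify stationarity: grad f(x*) = H x* + g = (0, 0).
Eigenvalues of H: -8.2361, -3.7639.
Both eigenvalues < 0, so H is negative definite -> x* is a strict local max.

max


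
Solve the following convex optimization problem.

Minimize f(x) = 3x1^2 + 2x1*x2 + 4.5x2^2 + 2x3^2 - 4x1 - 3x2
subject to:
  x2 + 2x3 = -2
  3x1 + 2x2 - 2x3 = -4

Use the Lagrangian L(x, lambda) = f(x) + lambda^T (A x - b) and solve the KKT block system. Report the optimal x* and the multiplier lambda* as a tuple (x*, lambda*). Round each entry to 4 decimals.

Form the Lagrangian:
  L(x, lambda) = (1/2) x^T Q x + c^T x + lambda^T (A x - b)
Stationarity (grad_x L = 0): Q x + c + A^T lambda = 0.
Primal feasibility: A x = b.

This gives the KKT block system:
  [ Q   A^T ] [ x     ]   [-c ]
  [ A    0  ] [ lambda ] = [ b ]

Solving the linear system:
  x*      = (-1.0833, -0.9167, -0.5417)
  lambda* = (5.1944, 4.1111)
  f(x*)   = 16.9583

x* = (-1.0833, -0.9167, -0.5417), lambda* = (5.1944, 4.1111)


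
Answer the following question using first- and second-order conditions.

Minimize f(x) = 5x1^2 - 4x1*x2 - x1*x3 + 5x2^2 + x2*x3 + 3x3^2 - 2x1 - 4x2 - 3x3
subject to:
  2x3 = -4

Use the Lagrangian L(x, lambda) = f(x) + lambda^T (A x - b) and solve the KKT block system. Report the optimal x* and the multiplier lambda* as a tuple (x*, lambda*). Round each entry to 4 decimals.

Form the Lagrangian:
  L(x, lambda) = (1/2) x^T Q x + c^T x + lambda^T (A x - b)
Stationarity (grad_x L = 0): Q x + c + A^T lambda = 0.
Primal feasibility: A x = b.

This gives the KKT block system:
  [ Q   A^T ] [ x     ]   [-c ]
  [ A    0  ] [ lambda ] = [ b ]

Solving the linear system:
  x*      = (0.2857, 0.7143, -2)
  lambda* = (7.2857)
  f(x*)   = 15.8571

x* = (0.2857, 0.7143, -2), lambda* = (7.2857)


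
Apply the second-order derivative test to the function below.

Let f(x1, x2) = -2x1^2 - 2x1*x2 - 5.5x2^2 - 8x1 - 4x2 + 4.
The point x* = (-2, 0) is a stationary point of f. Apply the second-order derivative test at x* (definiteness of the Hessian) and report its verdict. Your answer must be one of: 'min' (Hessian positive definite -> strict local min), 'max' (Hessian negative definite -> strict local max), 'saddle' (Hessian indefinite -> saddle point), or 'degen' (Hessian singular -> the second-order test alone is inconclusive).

Compute the Hessian H = grad^2 f:
  H = [[-4, -2], [-2, -11]]
Verify stationarity: grad f(x*) = H x* + g = (0, 0).
Eigenvalues of H: -11.5311, -3.4689.
Both eigenvalues < 0, so H is negative definite -> x* is a strict local max.

max


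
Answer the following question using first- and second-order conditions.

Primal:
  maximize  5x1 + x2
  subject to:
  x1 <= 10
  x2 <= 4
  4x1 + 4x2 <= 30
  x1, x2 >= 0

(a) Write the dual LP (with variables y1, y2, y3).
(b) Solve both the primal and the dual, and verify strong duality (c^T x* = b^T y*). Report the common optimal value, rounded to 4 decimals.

The standard primal-dual pair for 'max c^T x s.t. A x <= b, x >= 0' is:
  Dual:  min b^T y  s.t.  A^T y >= c,  y >= 0.

So the dual LP is:
  minimize  10y1 + 4y2 + 30y3
  subject to:
    y1 + 4y3 >= 5
    y2 + 4y3 >= 1
    y1, y2, y3 >= 0

Solving the primal: x* = (7.5, 0).
  primal value c^T x* = 37.5.
Solving the dual: y* = (0, 0, 1.25).
  dual value b^T y* = 37.5.
Strong duality: c^T x* = b^T y*. Confirmed.

37.5


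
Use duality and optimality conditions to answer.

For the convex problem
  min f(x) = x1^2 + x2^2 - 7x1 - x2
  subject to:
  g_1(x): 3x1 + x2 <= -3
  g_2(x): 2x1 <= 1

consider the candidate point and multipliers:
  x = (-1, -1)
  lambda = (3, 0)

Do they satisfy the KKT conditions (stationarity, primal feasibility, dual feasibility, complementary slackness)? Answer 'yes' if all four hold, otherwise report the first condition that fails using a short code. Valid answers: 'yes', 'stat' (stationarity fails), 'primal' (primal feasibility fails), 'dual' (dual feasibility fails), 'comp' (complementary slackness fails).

Gradient of f: grad f(x) = Q x + c = (-9, -3)
Constraint values g_i(x) = a_i^T x - b_i:
  g_1((-1, -1)) = -1
  g_2((-1, -1)) = -3
Stationarity residual: grad f(x) + sum_i lambda_i a_i = (0, 0)
  -> stationarity OK
Primal feasibility (all g_i <= 0): OK
Dual feasibility (all lambda_i >= 0): OK
Complementary slackness (lambda_i * g_i(x) = 0 for all i): FAILS

Verdict: the first failing condition is complementary_slackness -> comp.

comp


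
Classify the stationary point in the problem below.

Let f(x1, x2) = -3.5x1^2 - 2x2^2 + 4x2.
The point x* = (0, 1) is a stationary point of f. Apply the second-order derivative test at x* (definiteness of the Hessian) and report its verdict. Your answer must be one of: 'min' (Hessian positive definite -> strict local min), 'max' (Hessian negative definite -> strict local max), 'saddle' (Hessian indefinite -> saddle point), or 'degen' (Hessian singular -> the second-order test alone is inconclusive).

Compute the Hessian H = grad^2 f:
  H = [[-7, 0], [0, -4]]
Verify stationarity: grad f(x*) = H x* + g = (0, 0).
Eigenvalues of H: -7, -4.
Both eigenvalues < 0, so H is negative definite -> x* is a strict local max.

max


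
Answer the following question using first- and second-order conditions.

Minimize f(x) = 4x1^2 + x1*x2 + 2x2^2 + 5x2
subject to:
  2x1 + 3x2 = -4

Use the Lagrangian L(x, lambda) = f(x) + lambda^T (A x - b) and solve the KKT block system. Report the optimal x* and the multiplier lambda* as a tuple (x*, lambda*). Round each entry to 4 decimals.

Form the Lagrangian:
  L(x, lambda) = (1/2) x^T Q x + c^T x + lambda^T (A x - b)
Stationarity (grad_x L = 0): Q x + c + A^T lambda = 0.
Primal feasibility: A x = b.

This gives the KKT block system:
  [ Q   A^T ] [ x     ]   [-c ]
  [ A    0  ] [ lambda ] = [ b ]

Solving the linear system:
  x*      = (0.1316, -1.4211)
  lambda* = (0.1842)
  f(x*)   = -3.1842

x* = (0.1316, -1.4211), lambda* = (0.1842)


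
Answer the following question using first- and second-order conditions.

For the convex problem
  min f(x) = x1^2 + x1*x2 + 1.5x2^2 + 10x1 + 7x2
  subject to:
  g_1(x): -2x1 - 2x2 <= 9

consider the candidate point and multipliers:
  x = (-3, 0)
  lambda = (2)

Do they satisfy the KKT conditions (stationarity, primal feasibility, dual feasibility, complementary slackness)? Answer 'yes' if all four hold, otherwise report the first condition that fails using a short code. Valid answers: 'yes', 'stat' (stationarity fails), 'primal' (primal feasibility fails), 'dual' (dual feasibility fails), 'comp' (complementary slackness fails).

Gradient of f: grad f(x) = Q x + c = (4, 4)
Constraint values g_i(x) = a_i^T x - b_i:
  g_1((-3, 0)) = -3
Stationarity residual: grad f(x) + sum_i lambda_i a_i = (0, 0)
  -> stationarity OK
Primal feasibility (all g_i <= 0): OK
Dual feasibility (all lambda_i >= 0): OK
Complementary slackness (lambda_i * g_i(x) = 0 for all i): FAILS

Verdict: the first failing condition is complementary_slackness -> comp.

comp


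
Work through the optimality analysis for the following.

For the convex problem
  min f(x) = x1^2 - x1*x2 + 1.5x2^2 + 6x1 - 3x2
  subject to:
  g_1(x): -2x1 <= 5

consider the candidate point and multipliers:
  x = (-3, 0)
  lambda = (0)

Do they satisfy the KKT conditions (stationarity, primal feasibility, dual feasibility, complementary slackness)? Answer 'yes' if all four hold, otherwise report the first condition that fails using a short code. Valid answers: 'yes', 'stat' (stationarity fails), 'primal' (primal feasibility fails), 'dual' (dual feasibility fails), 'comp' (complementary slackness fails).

Gradient of f: grad f(x) = Q x + c = (0, 0)
Constraint values g_i(x) = a_i^T x - b_i:
  g_1((-3, 0)) = 1
Stationarity residual: grad f(x) + sum_i lambda_i a_i = (0, 0)
  -> stationarity OK
Primal feasibility (all g_i <= 0): FAILS
Dual feasibility (all lambda_i >= 0): OK
Complementary slackness (lambda_i * g_i(x) = 0 for all i): OK

Verdict: the first failing condition is primal_feasibility -> primal.

primal


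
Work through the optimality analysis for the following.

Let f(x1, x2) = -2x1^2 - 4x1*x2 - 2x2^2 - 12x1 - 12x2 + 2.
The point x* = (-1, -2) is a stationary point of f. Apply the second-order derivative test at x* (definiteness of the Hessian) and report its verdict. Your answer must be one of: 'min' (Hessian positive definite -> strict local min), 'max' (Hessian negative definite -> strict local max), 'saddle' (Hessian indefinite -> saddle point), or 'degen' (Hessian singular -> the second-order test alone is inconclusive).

Compute the Hessian H = grad^2 f:
  H = [[-4, -4], [-4, -4]]
Verify stationarity: grad f(x*) = H x* + g = (0, 0).
Eigenvalues of H: -8, 0.
H has a zero eigenvalue (singular; negative semidefinite but not definite), so H is neither positive definite, negative definite, nor indefinite. The second-order test alone is inconclusive -> degen.
(Indeed, f is constant along the null direction of H through x*, so x* is not a strict local extremum.)

degen


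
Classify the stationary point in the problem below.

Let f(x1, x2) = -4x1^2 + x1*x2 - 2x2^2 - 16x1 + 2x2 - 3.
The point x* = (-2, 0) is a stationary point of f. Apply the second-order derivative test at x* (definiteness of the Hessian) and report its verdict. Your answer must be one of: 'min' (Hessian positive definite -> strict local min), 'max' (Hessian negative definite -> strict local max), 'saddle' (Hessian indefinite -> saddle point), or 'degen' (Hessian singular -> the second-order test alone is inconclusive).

Compute the Hessian H = grad^2 f:
  H = [[-8, 1], [1, -4]]
Verify stationarity: grad f(x*) = H x* + g = (0, 0).
Eigenvalues of H: -8.2361, -3.7639.
Both eigenvalues < 0, so H is negative definite -> x* is a strict local max.

max


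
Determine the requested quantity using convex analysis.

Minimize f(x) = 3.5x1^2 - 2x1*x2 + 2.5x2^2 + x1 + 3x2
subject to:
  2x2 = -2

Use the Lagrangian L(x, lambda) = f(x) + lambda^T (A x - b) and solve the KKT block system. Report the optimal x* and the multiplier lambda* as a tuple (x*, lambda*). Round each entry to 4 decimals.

Form the Lagrangian:
  L(x, lambda) = (1/2) x^T Q x + c^T x + lambda^T (A x - b)
Stationarity (grad_x L = 0): Q x + c + A^T lambda = 0.
Primal feasibility: A x = b.

This gives the KKT block system:
  [ Q   A^T ] [ x     ]   [-c ]
  [ A    0  ] [ lambda ] = [ b ]

Solving the linear system:
  x*      = (-0.4286, -1)
  lambda* = (0.5714)
  f(x*)   = -1.1429

x* = (-0.4286, -1), lambda* = (0.5714)


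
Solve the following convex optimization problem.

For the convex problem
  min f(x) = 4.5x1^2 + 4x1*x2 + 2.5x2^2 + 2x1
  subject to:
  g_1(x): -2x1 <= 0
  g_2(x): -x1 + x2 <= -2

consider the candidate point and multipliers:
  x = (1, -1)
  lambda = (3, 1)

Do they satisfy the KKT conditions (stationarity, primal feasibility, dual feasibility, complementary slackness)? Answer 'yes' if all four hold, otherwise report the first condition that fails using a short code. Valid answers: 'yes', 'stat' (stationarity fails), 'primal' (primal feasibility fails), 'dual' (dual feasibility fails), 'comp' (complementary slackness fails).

Gradient of f: grad f(x) = Q x + c = (7, -1)
Constraint values g_i(x) = a_i^T x - b_i:
  g_1((1, -1)) = -2
  g_2((1, -1)) = 0
Stationarity residual: grad f(x) + sum_i lambda_i a_i = (0, 0)
  -> stationarity OK
Primal feasibility (all g_i <= 0): OK
Dual feasibility (all lambda_i >= 0): OK
Complementary slackness (lambda_i * g_i(x) = 0 for all i): FAILS

Verdict: the first failing condition is complementary_slackness -> comp.

comp


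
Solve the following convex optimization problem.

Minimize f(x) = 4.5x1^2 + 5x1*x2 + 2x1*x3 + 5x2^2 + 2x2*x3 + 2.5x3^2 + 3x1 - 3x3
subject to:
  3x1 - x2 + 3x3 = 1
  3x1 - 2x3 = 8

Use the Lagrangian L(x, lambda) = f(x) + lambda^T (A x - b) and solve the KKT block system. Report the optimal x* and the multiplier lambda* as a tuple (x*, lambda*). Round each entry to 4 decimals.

Form the Lagrangian:
  L(x, lambda) = (1/2) x^T Q x + c^T x + lambda^T (A x - b)
Stationarity (grad_x L = 0): Q x + c + A^T lambda = 0.
Primal feasibility: A x = b.

This gives the KKT block system:
  [ Q   A^T ] [ x     ]   [-c ]
  [ A    0  ] [ lambda ] = [ b ]

Solving the linear system:
  x*      = (1.6628, -0.5291, -1.5058)
  lambda* = (0.0113, -4.1139)
  f(x*)   = 21.203

x* = (1.6628, -0.5291, -1.5058), lambda* = (0.0113, -4.1139)


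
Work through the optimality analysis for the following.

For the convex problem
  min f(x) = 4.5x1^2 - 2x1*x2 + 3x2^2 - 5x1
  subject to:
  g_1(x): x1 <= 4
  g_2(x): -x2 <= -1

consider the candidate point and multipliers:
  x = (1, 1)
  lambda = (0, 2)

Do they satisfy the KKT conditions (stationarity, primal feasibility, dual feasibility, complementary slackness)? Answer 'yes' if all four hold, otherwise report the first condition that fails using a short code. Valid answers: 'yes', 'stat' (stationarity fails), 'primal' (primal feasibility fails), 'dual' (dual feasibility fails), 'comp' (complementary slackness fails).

Gradient of f: grad f(x) = Q x + c = (2, 4)
Constraint values g_i(x) = a_i^T x - b_i:
  g_1((1, 1)) = -3
  g_2((1, 1)) = 0
Stationarity residual: grad f(x) + sum_i lambda_i a_i = (2, 2)
  -> stationarity FAILS
Primal feasibility (all g_i <= 0): OK
Dual feasibility (all lambda_i >= 0): OK
Complementary slackness (lambda_i * g_i(x) = 0 for all i): OK

Verdict: the first failing condition is stationarity -> stat.

stat


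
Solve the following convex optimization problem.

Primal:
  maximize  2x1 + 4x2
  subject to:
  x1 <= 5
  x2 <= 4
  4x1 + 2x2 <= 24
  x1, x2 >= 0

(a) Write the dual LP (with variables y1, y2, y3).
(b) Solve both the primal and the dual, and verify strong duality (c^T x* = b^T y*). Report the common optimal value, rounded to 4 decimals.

The standard primal-dual pair for 'max c^T x s.t. A x <= b, x >= 0' is:
  Dual:  min b^T y  s.t.  A^T y >= c,  y >= 0.

So the dual LP is:
  minimize  5y1 + 4y2 + 24y3
  subject to:
    y1 + 4y3 >= 2
    y2 + 2y3 >= 4
    y1, y2, y3 >= 0

Solving the primal: x* = (4, 4).
  primal value c^T x* = 24.
Solving the dual: y* = (0, 3, 0.5).
  dual value b^T y* = 24.
Strong duality: c^T x* = b^T y*. Confirmed.

24


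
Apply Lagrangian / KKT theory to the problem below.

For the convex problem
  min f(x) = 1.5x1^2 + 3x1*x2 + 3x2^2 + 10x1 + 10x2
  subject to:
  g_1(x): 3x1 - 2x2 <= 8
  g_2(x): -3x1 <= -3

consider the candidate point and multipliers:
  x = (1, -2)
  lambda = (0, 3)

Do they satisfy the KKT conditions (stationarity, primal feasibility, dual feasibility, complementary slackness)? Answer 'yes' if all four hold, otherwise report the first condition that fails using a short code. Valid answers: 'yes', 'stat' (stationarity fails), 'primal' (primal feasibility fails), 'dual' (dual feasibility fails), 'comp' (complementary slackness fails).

Gradient of f: grad f(x) = Q x + c = (7, 1)
Constraint values g_i(x) = a_i^T x - b_i:
  g_1((1, -2)) = -1
  g_2((1, -2)) = 0
Stationarity residual: grad f(x) + sum_i lambda_i a_i = (-2, 1)
  -> stationarity FAILS
Primal feasibility (all g_i <= 0): OK
Dual feasibility (all lambda_i >= 0): OK
Complementary slackness (lambda_i * g_i(x) = 0 for all i): OK

Verdict: the first failing condition is stationarity -> stat.

stat


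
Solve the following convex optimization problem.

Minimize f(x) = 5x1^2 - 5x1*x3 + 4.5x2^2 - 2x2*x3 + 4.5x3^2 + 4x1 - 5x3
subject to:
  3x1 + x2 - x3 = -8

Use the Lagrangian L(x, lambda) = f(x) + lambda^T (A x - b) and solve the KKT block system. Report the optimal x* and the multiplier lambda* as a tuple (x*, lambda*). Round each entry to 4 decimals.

Form the Lagrangian:
  L(x, lambda) = (1/2) x^T Q x + c^T x + lambda^T (A x - b)
Stationarity (grad_x L = 0): Q x + c + A^T lambda = 0.
Primal feasibility: A x = b.

This gives the KKT block system:
  [ Q   A^T ] [ x     ]   [-c ]
  [ A    0  ] [ lambda ] = [ b ]

Solving the linear system:
  x*      = (-2.4983, -0.7876, -0.2826)
  lambda* = (6.5234)
  f(x*)   = 21.8035

x* = (-2.4983, -0.7876, -0.2826), lambda* = (6.5234)


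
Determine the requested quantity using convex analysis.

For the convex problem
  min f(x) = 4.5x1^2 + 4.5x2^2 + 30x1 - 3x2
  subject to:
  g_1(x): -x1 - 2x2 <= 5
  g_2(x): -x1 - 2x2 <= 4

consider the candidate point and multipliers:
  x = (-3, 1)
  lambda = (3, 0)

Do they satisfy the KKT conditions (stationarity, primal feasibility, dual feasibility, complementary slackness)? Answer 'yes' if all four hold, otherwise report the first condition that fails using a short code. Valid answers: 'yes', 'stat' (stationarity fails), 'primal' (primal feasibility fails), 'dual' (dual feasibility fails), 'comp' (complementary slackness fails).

Gradient of f: grad f(x) = Q x + c = (3, 6)
Constraint values g_i(x) = a_i^T x - b_i:
  g_1((-3, 1)) = -4
  g_2((-3, 1)) = -3
Stationarity residual: grad f(x) + sum_i lambda_i a_i = (0, 0)
  -> stationarity OK
Primal feasibility (all g_i <= 0): OK
Dual feasibility (all lambda_i >= 0): OK
Complementary slackness (lambda_i * g_i(x) = 0 for all i): FAILS

Verdict: the first failing condition is complementary_slackness -> comp.

comp


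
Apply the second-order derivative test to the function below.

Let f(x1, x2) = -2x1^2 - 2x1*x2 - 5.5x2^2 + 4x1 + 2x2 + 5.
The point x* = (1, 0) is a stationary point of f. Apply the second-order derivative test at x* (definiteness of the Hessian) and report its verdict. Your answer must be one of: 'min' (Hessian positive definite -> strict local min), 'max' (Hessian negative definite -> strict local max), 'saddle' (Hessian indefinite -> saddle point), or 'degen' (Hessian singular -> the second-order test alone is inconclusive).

Compute the Hessian H = grad^2 f:
  H = [[-4, -2], [-2, -11]]
Verify stationarity: grad f(x*) = H x* + g = (0, 0).
Eigenvalues of H: -11.5311, -3.4689.
Both eigenvalues < 0, so H is negative definite -> x* is a strict local max.

max


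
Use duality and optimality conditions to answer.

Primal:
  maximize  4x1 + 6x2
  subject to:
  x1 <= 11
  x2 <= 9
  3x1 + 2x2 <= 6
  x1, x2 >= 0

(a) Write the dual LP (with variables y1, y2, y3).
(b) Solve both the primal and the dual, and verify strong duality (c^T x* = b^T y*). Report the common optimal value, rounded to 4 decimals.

The standard primal-dual pair for 'max c^T x s.t. A x <= b, x >= 0' is:
  Dual:  min b^T y  s.t.  A^T y >= c,  y >= 0.

So the dual LP is:
  minimize  11y1 + 9y2 + 6y3
  subject to:
    y1 + 3y3 >= 4
    y2 + 2y3 >= 6
    y1, y2, y3 >= 0

Solving the primal: x* = (0, 3).
  primal value c^T x* = 18.
Solving the dual: y* = (0, 0, 3).
  dual value b^T y* = 18.
Strong duality: c^T x* = b^T y*. Confirmed.

18


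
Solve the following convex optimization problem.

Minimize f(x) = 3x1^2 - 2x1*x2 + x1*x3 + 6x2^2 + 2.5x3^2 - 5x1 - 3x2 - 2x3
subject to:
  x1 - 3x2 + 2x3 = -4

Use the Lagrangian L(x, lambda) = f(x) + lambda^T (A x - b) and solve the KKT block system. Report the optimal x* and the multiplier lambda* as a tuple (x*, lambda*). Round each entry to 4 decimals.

Form the Lagrangian:
  L(x, lambda) = (1/2) x^T Q x + c^T x + lambda^T (A x - b)
Stationarity (grad_x L = 0): Q x + c + A^T lambda = 0.
Primal feasibility: A x = b.

This gives the KKT block system:
  [ Q   A^T ] [ x     ]   [-c ]
  [ A    0  ] [ lambda ] = [ b ]

Solving the linear system:
  x*      = (0.8841, 1.0648, -0.8448)
  lambda* = (2.6699)
  f(x*)   = 2.3772

x* = (0.8841, 1.0648, -0.8448), lambda* = (2.6699)


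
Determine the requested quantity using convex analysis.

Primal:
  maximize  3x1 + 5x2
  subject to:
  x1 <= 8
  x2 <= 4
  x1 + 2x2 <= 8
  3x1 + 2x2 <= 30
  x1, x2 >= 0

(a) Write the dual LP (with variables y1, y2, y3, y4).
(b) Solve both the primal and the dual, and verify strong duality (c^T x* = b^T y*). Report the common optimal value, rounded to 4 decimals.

The standard primal-dual pair for 'max c^T x s.t. A x <= b, x >= 0' is:
  Dual:  min b^T y  s.t.  A^T y >= c,  y >= 0.

So the dual LP is:
  minimize  8y1 + 4y2 + 8y3 + 30y4
  subject to:
    y1 + y3 + 3y4 >= 3
    y2 + 2y3 + 2y4 >= 5
    y1, y2, y3, y4 >= 0

Solving the primal: x* = (8, 0).
  primal value c^T x* = 24.
Solving the dual: y* = (0.5, 0, 2.5, 0).
  dual value b^T y* = 24.
Strong duality: c^T x* = b^T y*. Confirmed.

24


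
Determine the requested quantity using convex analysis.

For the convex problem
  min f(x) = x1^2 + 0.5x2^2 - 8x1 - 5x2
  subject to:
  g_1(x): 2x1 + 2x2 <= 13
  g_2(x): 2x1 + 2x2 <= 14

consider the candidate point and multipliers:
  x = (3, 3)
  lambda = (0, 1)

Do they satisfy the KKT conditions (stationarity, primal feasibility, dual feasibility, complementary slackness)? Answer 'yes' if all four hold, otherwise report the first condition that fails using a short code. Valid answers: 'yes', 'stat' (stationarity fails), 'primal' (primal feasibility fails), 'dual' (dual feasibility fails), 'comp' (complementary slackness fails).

Gradient of f: grad f(x) = Q x + c = (-2, -2)
Constraint values g_i(x) = a_i^T x - b_i:
  g_1((3, 3)) = -1
  g_2((3, 3)) = -2
Stationarity residual: grad f(x) + sum_i lambda_i a_i = (0, 0)
  -> stationarity OK
Primal feasibility (all g_i <= 0): OK
Dual feasibility (all lambda_i >= 0): OK
Complementary slackness (lambda_i * g_i(x) = 0 for all i): FAILS

Verdict: the first failing condition is complementary_slackness -> comp.

comp


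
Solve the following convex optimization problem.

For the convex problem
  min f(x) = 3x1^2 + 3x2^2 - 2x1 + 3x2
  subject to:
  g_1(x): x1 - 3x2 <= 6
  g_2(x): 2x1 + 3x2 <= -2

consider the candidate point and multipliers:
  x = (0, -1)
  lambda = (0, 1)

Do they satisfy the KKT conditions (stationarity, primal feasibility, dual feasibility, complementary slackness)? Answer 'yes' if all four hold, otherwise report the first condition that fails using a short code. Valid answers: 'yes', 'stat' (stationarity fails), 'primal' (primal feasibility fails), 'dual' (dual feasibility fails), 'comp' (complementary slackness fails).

Gradient of f: grad f(x) = Q x + c = (-2, -3)
Constraint values g_i(x) = a_i^T x - b_i:
  g_1((0, -1)) = -3
  g_2((0, -1)) = -1
Stationarity residual: grad f(x) + sum_i lambda_i a_i = (0, 0)
  -> stationarity OK
Primal feasibility (all g_i <= 0): OK
Dual feasibility (all lambda_i >= 0): OK
Complementary slackness (lambda_i * g_i(x) = 0 for all i): FAILS

Verdict: the first failing condition is complementary_slackness -> comp.

comp


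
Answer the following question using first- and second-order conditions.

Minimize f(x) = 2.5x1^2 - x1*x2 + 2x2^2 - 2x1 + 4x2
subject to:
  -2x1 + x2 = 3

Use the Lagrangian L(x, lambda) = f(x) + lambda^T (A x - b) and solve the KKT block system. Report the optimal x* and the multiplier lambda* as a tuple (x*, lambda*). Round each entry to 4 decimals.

Form the Lagrangian:
  L(x, lambda) = (1/2) x^T Q x + c^T x + lambda^T (A x - b)
Stationarity (grad_x L = 0): Q x + c + A^T lambda = 0.
Primal feasibility: A x = b.

This gives the KKT block system:
  [ Q   A^T ] [ x     ]   [-c ]
  [ A    0  ] [ lambda ] = [ b ]

Solving the linear system:
  x*      = (-1.5882, -0.1765)
  lambda* = (-4.8824)
  f(x*)   = 8.5588

x* = (-1.5882, -0.1765), lambda* = (-4.8824)


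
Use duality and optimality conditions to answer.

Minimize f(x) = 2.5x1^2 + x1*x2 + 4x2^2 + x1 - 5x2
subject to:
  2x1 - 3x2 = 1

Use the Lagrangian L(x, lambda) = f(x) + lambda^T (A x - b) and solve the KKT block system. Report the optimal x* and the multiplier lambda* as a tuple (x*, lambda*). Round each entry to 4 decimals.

Form the Lagrangian:
  L(x, lambda) = (1/2) x^T Q x + c^T x + lambda^T (A x - b)
Stationarity (grad_x L = 0): Q x + c + A^T lambda = 0.
Primal feasibility: A x = b.

This gives the KKT block system:
  [ Q   A^T ] [ x     ]   [-c ]
  [ A    0  ] [ lambda ] = [ b ]

Solving the linear system:
  x*      = (0.4494, -0.0337)
  lambda* = (-1.6067)
  f(x*)   = 1.1124

x* = (0.4494, -0.0337), lambda* = (-1.6067)


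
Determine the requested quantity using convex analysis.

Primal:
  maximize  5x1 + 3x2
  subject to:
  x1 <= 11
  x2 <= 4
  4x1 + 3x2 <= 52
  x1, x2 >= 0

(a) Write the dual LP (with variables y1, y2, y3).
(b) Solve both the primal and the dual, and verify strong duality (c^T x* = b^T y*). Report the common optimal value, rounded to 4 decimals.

The standard primal-dual pair for 'max c^T x s.t. A x <= b, x >= 0' is:
  Dual:  min b^T y  s.t.  A^T y >= c,  y >= 0.

So the dual LP is:
  minimize  11y1 + 4y2 + 52y3
  subject to:
    y1 + 4y3 >= 5
    y2 + 3y3 >= 3
    y1, y2, y3 >= 0

Solving the primal: x* = (11, 2.6667).
  primal value c^T x* = 63.
Solving the dual: y* = (1, 0, 1).
  dual value b^T y* = 63.
Strong duality: c^T x* = b^T y*. Confirmed.

63


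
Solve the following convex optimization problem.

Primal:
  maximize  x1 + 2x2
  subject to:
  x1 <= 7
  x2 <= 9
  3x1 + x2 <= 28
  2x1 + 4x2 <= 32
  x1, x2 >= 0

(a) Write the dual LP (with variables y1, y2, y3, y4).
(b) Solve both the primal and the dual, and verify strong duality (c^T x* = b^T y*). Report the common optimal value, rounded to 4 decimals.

The standard primal-dual pair for 'max c^T x s.t. A x <= b, x >= 0' is:
  Dual:  min b^T y  s.t.  A^T y >= c,  y >= 0.

So the dual LP is:
  minimize  7y1 + 9y2 + 28y3 + 32y4
  subject to:
    y1 + 3y3 + 2y4 >= 1
    y2 + y3 + 4y4 >= 2
    y1, y2, y3, y4 >= 0

Solving the primal: x* = (7, 4.5).
  primal value c^T x* = 16.
Solving the dual: y* = (0, 0, 0, 0.5).
  dual value b^T y* = 16.
Strong duality: c^T x* = b^T y*. Confirmed.

16


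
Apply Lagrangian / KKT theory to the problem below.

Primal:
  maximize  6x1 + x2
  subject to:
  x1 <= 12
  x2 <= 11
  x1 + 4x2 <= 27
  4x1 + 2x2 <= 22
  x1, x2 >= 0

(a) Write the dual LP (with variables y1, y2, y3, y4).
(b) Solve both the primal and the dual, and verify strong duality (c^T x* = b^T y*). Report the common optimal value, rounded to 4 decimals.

The standard primal-dual pair for 'max c^T x s.t. A x <= b, x >= 0' is:
  Dual:  min b^T y  s.t.  A^T y >= c,  y >= 0.

So the dual LP is:
  minimize  12y1 + 11y2 + 27y3 + 22y4
  subject to:
    y1 + y3 + 4y4 >= 6
    y2 + 4y3 + 2y4 >= 1
    y1, y2, y3, y4 >= 0

Solving the primal: x* = (5.5, 0).
  primal value c^T x* = 33.
Solving the dual: y* = (0, 0, 0, 1.5).
  dual value b^T y* = 33.
Strong duality: c^T x* = b^T y*. Confirmed.

33


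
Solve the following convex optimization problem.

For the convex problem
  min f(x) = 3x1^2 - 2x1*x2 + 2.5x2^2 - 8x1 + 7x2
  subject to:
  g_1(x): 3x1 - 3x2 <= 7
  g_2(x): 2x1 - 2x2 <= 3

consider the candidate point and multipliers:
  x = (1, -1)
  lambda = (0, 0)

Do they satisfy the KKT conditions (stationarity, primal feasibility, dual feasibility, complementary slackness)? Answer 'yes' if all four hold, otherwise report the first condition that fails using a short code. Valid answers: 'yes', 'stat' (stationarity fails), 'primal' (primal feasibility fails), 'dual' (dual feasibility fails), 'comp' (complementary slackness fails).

Gradient of f: grad f(x) = Q x + c = (0, 0)
Constraint values g_i(x) = a_i^T x - b_i:
  g_1((1, -1)) = -1
  g_2((1, -1)) = 1
Stationarity residual: grad f(x) + sum_i lambda_i a_i = (0, 0)
  -> stationarity OK
Primal feasibility (all g_i <= 0): FAILS
Dual feasibility (all lambda_i >= 0): OK
Complementary slackness (lambda_i * g_i(x) = 0 for all i): OK

Verdict: the first failing condition is primal_feasibility -> primal.

primal


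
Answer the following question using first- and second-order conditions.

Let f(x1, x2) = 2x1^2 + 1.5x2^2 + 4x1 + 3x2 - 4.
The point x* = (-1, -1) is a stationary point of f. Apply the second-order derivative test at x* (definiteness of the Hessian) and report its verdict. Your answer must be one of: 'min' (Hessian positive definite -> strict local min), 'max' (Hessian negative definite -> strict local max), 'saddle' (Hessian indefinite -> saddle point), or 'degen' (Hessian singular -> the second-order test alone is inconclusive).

Compute the Hessian H = grad^2 f:
  H = [[4, 0], [0, 3]]
Verify stationarity: grad f(x*) = H x* + g = (0, 0).
Eigenvalues of H: 3, 4.
Both eigenvalues > 0, so H is positive definite -> x* is a strict local min.

min


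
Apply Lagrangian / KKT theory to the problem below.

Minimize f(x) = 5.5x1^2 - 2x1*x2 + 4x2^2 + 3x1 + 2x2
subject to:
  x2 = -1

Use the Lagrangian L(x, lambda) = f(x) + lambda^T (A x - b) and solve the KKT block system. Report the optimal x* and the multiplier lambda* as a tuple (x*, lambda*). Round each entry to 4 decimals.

Form the Lagrangian:
  L(x, lambda) = (1/2) x^T Q x + c^T x + lambda^T (A x - b)
Stationarity (grad_x L = 0): Q x + c + A^T lambda = 0.
Primal feasibility: A x = b.

This gives the KKT block system:
  [ Q   A^T ] [ x     ]   [-c ]
  [ A    0  ] [ lambda ] = [ b ]

Solving the linear system:
  x*      = (-0.4545, -1)
  lambda* = (5.0909)
  f(x*)   = 0.8636

x* = (-0.4545, -1), lambda* = (5.0909)


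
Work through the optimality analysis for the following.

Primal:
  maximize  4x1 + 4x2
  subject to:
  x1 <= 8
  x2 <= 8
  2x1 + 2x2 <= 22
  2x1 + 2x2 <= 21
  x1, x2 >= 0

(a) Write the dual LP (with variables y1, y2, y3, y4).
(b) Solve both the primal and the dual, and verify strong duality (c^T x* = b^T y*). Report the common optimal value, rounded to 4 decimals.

The standard primal-dual pair for 'max c^T x s.t. A x <= b, x >= 0' is:
  Dual:  min b^T y  s.t.  A^T y >= c,  y >= 0.

So the dual LP is:
  minimize  8y1 + 8y2 + 22y3 + 21y4
  subject to:
    y1 + 2y3 + 2y4 >= 4
    y2 + 2y3 + 2y4 >= 4
    y1, y2, y3, y4 >= 0

Solving the primal: x* = (2.5, 8).
  primal value c^T x* = 42.
Solving the dual: y* = (0, 0, 0, 2).
  dual value b^T y* = 42.
Strong duality: c^T x* = b^T y*. Confirmed.

42
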